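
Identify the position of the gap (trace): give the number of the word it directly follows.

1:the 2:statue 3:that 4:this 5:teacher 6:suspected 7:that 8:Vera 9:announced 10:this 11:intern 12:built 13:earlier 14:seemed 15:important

The displaced element is "the statue" (word 2).
It is linked across 2 clause boundaries (that → Ø).
It functions as the direct object of "built", so the gap sits immediately after word 12 ("built").
Base order: This teacher suspected that Vera announced this intern built the statue earlier.

12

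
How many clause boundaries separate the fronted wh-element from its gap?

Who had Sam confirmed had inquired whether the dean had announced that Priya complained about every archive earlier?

"who" is extracted from the subject of "inquired".
Boundaries crossed, outermost first: [Ø] — 1 in total.

1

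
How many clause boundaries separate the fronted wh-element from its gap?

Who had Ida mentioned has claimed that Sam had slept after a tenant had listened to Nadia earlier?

1

"who" is extracted from the subject of "claimed".
Boundaries crossed, outermost first: [Ø] — 1 in total.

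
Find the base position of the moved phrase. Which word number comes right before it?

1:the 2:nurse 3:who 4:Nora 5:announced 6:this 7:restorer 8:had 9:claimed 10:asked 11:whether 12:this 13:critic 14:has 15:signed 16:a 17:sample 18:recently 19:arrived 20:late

9

The displaced element is "the nurse" (word 2).
It is linked across 2 clause boundaries (Ø → Ø).
It functions as the subject of "asked", so the gap sits immediately after word 9 ("claimed").
Base order: Nora announced this restorer had claimed that the nurse asked whether this critic has signed a sample recently.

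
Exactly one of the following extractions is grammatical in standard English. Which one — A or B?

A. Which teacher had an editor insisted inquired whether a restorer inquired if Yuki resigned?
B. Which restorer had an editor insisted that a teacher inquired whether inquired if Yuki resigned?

A

In B, the wh-phrase is extracted from inside a wh-island (introduced by "whether"), which blocks movement.
In A, the extraction path crosses only that-complement boundaries, which are transparent.
So A is grammatical.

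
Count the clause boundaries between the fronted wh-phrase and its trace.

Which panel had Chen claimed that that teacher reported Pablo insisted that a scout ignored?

3

"which panel" is extracted from the object of "ignored".
Boundaries crossed, outermost first: [that], [Ø], [that] — 3 in total.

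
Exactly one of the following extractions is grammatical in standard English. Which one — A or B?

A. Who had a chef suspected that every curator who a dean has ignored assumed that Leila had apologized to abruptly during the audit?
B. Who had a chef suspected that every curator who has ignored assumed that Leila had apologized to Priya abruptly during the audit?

In B, the wh-phrase is extracted from inside a complex-NP island (relative clause) (introduced by "who"), which blocks movement.
In A, the extraction path crosses only that-complement boundaries, which are transparent.
So A is grammatical.

A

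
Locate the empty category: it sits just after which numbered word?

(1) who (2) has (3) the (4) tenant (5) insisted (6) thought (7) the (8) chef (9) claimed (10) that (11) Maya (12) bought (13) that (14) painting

5

The displaced element is "who" (word 1).
It is linked across 1 clause boundary (Ø).
It functions as the subject of "thought", so the gap sits immediately after word 5 ("insisted").
Base order: The tenant has insisted who thought the chef claimed that Maya bought that painting.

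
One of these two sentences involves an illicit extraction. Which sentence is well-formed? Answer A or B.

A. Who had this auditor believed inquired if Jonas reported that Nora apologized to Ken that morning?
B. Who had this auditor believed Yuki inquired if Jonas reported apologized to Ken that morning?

A

In B, the wh-phrase is extracted from inside a wh-island (introduced by "if"), which blocks movement.
In A, the extraction path crosses only that-complement boundaries, which are transparent.
So A is grammatical.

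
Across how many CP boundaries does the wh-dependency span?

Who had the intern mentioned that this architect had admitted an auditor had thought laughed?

"who" is extracted from the subject of "laughed".
Boundaries crossed, outermost first: [that], [Ø], [Ø] — 3 in total.

3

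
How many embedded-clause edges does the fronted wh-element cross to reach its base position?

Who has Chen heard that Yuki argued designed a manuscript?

"who" is extracted from the subject of "designed".
Boundaries crossed, outermost first: [that], [Ø] — 2 in total.

2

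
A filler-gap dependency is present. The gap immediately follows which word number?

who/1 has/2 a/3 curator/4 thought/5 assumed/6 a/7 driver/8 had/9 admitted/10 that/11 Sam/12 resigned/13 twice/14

5

The displaced element is "who" (word 1).
It is linked across 1 clause boundary (Ø).
It functions as the subject of "assumed", so the gap sits immediately after word 5 ("thought").
Base order: A curator has thought who assumed a driver had admitted that Sam resigned twice.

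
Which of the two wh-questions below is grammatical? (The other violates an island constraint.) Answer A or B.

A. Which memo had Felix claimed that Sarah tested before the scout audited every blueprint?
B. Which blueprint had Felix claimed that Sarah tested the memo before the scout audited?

In B, the wh-phrase is extracted from inside an adjunct island (introduced by "before"), which blocks movement.
In A, the extraction path crosses only that-complement boundaries, which are transparent.
So A is grammatical.

A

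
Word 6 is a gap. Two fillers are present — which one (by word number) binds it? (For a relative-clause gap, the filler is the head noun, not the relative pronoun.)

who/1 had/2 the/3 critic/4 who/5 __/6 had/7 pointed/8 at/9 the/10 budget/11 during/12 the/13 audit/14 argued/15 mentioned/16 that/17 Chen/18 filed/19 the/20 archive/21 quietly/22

4

The marked gap is inside the relative clause, the subject of "pointed".
Its filler is the head noun "critic" (via "who"), at word 4.
(The other dependency links word 1 to a gap after word 15.)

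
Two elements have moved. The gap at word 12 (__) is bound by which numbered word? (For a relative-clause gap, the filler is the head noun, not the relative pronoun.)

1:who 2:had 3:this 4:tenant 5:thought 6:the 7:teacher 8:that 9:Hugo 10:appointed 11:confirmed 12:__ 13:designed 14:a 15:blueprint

The marked gap is the subject of "designed".
Its filler is the fronted wh-phrase "who", at word 1.
(The other dependency links word 7 to a gap after word 10.)

1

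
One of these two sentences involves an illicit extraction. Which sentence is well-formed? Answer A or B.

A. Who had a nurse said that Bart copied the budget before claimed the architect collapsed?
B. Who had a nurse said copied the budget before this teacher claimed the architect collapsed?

B

In A, the wh-phrase is extracted from inside an adjunct island (introduced by "before"), which blocks movement.
In B, the extraction path crosses only that-complement boundaries, which are transparent.
So B is grammatical.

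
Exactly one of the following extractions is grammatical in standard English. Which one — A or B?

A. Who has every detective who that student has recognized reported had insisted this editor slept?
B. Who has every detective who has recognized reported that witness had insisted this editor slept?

A

In B, the wh-phrase is extracted from inside a complex-NP island (relative clause) (introduced by "who"), which blocks movement.
In A, the extraction path crosses only that-complement boundaries, which are transparent.
So A is grammatical.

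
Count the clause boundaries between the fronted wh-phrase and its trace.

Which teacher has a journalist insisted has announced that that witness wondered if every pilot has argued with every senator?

"which teacher" is extracted from the subject of "announced".
Boundaries crossed, outermost first: [Ø] — 1 in total.

1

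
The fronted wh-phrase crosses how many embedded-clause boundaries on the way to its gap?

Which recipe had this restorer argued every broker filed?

"which recipe" is extracted from the object of "filed".
Boundaries crossed, outermost first: [Ø] — 1 in total.

1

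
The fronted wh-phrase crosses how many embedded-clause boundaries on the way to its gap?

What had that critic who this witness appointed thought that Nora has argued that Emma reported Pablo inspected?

3

"what" is extracted from the object of "inspected".
Boundaries crossed, outermost first: [that], [that], [Ø] — 3 in total.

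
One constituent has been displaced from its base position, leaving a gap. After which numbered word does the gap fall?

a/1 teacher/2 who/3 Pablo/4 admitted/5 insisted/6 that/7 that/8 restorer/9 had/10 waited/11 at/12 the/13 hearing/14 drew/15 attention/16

The displaced element is "a teacher" (word 2).
It is linked across 1 clause boundary (Ø).
It functions as the subject of "insisted", so the gap sits immediately after word 5 ("admitted").
Base order: Pablo admitted that a teacher insisted that that restorer had waited at the hearing.

5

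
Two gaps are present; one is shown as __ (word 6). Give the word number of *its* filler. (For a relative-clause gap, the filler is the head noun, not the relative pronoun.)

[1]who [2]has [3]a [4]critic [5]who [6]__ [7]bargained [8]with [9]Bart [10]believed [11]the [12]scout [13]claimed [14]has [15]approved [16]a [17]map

The marked gap is inside the relative clause, the subject of "bargained".
Its filler is the head noun "critic" (via "who"), at word 4.
(The other dependency links word 1 to a gap after word 13.)

4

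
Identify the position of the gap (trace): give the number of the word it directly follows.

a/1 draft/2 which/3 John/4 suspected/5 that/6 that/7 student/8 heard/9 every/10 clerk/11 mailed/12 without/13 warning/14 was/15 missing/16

The displaced element is "a draft" (word 2).
It is linked across 2 clause boundaries (that → Ø).
It functions as the direct object of "mailed", so the gap sits immediately after word 12 ("mailed").
Base order: John suspected that that student heard every clerk mailed a draft without warning.

12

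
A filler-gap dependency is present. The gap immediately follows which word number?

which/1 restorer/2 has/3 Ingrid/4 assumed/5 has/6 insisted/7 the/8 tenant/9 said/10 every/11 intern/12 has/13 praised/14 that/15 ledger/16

5

The displaced element is "which restorer" (word 2).
It is linked across 1 clause boundary (Ø).
It functions as the subject of "insisted", so the gap sits immediately after word 5 ("assumed").
Base order: Ingrid has assumed that which restorer has insisted the tenant said every intern has praised that ledger.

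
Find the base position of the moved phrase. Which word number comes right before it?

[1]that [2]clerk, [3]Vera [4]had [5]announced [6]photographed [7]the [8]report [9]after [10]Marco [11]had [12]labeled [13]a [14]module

5

The displaced element is "that clerk" (word 2).
It is linked across 1 clause boundary (Ø).
It functions as the subject of "photographed", so the gap sits immediately after word 5 ("announced").
Base order: Vera had announced that clerk photographed the report after Marco had labeled a module.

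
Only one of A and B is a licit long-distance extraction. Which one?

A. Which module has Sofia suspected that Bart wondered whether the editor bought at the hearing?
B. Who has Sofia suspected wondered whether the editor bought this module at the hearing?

In A, the wh-phrase is extracted from inside a wh-island (introduced by "whether"), which blocks movement.
In B, the extraction path crosses only that-complement boundaries, which are transparent.
So B is grammatical.

B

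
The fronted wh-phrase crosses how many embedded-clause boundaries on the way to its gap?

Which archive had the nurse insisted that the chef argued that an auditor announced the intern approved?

3

"which archive" is extracted from the object of "approved".
Boundaries crossed, outermost first: [that], [that], [Ø] — 3 in total.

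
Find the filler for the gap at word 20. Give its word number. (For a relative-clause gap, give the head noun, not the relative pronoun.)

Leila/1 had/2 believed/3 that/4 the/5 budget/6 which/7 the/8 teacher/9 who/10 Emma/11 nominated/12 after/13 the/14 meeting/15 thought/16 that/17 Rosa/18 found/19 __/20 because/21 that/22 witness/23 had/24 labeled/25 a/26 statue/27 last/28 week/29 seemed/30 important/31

6

The gap at 20 is the object of "found", inside a relative clause.
The relative pronoun is "which" (word 7); it is bound by the head noun immediately before it.
Its filler is the head noun "budget", at word 6.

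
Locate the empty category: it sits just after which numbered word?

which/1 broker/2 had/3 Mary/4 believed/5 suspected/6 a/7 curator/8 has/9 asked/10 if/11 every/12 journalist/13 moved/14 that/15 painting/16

5

The displaced element is "which broker" (word 2).
It is linked across 1 clause boundary (Ø).
It functions as the subject of "suspected", so the gap sits immediately after word 5 ("believed").
Base order: Mary had believed that which broker suspected a curator has asked if every journalist moved that painting.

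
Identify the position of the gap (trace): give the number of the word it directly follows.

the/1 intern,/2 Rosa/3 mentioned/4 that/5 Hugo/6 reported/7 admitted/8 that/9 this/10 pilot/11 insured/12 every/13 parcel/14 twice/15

The displaced element is "the intern" (word 2).
It is linked across 2 clause boundaries (that → Ø).
It functions as the subject of "admitted", so the gap sits immediately after word 7 ("reported").
Base order: Rosa mentioned that Hugo reported that the intern admitted that this pilot insured every parcel twice.

7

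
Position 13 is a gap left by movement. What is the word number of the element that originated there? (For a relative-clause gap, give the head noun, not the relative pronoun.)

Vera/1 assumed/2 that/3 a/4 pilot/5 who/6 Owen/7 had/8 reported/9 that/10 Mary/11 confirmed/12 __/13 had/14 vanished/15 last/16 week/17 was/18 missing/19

The gap at 13 is the subject of "vanished", inside a relative clause.
The relative pronoun is "who" (word 6); it is bound by the head noun immediately before it.
Its filler is the head noun "pilot", at word 5.

5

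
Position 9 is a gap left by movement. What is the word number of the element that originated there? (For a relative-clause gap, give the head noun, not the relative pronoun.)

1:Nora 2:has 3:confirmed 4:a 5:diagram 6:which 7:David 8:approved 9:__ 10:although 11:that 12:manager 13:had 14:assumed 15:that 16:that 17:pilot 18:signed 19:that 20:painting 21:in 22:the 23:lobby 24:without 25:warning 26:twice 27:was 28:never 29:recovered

5

The gap at 9 is the object of "approved", inside a relative clause.
The relative pronoun is "which" (word 6); it is bound by the head noun immediately before it.
Its filler is the head noun "diagram", at word 5.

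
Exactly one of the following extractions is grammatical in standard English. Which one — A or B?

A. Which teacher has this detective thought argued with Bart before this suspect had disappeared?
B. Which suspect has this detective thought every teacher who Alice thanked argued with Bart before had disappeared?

In B, the wh-phrase is extracted from inside an adjunct island (introduced by "before"), which blocks movement.
In A, the extraction path crosses only that-complement boundaries, which are transparent.
So A is grammatical.

A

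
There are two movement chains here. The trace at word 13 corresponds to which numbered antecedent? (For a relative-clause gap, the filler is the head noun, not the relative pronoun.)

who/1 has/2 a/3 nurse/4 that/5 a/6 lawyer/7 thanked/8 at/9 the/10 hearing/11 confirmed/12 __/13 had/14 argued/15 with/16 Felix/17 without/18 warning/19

1

The marked gap is the subject of "argued".
Its filler is the fronted wh-phrase "who", at word 1.
(The other dependency links word 4 to a gap after word 8.)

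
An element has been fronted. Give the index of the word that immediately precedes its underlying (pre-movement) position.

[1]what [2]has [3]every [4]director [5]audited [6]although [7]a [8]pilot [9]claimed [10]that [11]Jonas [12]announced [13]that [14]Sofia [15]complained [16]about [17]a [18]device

5

The displaced element is "what" (word 1).
It functions as the direct object of "audited", so the gap sits immediately after word 5 ("audited").
Base order: Every director has audited what although a pilot claimed that Jonas announced that Sofia complained about a device.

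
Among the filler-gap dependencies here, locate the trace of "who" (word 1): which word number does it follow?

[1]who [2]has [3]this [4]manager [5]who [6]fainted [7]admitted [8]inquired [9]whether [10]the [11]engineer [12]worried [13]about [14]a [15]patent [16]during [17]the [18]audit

The displaced element is "who" (word 1).
It is linked across 1 clause boundary (Ø).
It functions as the subject of "inquired", so the gap sits immediately after word 7 ("admitted").
Base order: This manager who fainted has admitted that who inquired whether the engineer worried about a patent during the audit.

7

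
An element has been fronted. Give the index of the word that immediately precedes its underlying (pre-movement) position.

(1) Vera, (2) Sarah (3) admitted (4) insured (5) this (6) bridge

3

The displaced element is "Vera" (word 1).
It is linked across 1 clause boundary (Ø).
It functions as the subject of "insured", so the gap sits immediately after word 3 ("admitted").
Base order: Sarah admitted Vera insured this bridge.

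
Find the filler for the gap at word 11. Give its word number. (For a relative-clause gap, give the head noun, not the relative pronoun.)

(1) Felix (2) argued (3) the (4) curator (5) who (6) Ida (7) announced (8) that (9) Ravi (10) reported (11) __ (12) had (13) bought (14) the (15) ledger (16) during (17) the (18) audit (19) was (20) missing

The gap at 11 is the subject of "bought", inside a relative clause.
The relative pronoun is "who" (word 5); it is bound by the head noun immediately before it.
Its filler is the head noun "curator", at word 4.

4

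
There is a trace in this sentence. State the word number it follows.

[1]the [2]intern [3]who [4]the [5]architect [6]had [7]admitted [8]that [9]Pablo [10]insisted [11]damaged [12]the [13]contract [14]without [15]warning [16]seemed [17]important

10

The displaced element is "the intern" (word 2).
It is linked across 2 clause boundaries (that → Ø).
It functions as the subject of "damaged", so the gap sits immediately after word 10 ("insisted").
Base order: The architect had admitted that Pablo insisted the intern damaged the contract without warning.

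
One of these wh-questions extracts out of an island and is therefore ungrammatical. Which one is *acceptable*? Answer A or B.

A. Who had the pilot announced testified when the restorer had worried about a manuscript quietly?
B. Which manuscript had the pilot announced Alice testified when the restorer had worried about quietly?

In B, the wh-phrase is extracted from inside an adjunct island (introduced by "when"), which blocks movement.
In A, the extraction path crosses only that-complement boundaries, which are transparent.
So A is grammatical.

A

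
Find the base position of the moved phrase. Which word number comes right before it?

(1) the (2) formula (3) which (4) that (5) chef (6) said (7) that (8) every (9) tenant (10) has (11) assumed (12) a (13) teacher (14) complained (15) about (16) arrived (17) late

15

The displaced element is "the formula" (word 2).
It is linked across 2 clause boundaries (that → Ø).
It functions as the object of the preposition "about" of "complained", so the gap sits immediately after word 15 ("about").
Base order: That chef said that every tenant has assumed a teacher complained about the formula.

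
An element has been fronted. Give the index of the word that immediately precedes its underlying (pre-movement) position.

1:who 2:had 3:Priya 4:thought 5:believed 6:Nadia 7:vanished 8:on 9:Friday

4

The displaced element is "who" (word 1).
It is linked across 1 clause boundary (Ø).
It functions as the subject of "believed", so the gap sits immediately after word 4 ("thought").
Base order: Priya had thought that who believed Nadia vanished on Friday.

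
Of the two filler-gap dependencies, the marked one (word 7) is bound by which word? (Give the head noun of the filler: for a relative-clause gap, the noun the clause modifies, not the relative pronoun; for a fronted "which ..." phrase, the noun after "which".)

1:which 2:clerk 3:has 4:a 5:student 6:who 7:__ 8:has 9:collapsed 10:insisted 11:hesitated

The marked gap is inside the relative clause, the subject of "collapsed".
Its filler is the head noun "student" (via "who"), at word 5.
(The other dependency links word 2 to a gap after word 10.)

5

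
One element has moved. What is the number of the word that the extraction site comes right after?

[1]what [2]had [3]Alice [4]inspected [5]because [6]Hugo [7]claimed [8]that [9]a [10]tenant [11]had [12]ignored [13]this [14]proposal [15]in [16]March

4

The displaced element is "what" (word 1).
It functions as the direct object of "inspected", so the gap sits immediately after word 4 ("inspected").
Base order: Alice had inspected what because Hugo claimed that a tenant had ignored this proposal in March.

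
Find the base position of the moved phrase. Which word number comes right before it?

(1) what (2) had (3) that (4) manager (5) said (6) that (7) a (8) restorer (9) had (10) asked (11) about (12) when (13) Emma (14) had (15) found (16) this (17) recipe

11

The displaced element is "what" (word 1).
It is linked across 1 clause boundary (that).
It functions as the object of the preposition "about" of "asked", so the gap sits immediately after word 11 ("about").
Base order: That manager had said that a restorer had asked about what when Emma had found this recipe.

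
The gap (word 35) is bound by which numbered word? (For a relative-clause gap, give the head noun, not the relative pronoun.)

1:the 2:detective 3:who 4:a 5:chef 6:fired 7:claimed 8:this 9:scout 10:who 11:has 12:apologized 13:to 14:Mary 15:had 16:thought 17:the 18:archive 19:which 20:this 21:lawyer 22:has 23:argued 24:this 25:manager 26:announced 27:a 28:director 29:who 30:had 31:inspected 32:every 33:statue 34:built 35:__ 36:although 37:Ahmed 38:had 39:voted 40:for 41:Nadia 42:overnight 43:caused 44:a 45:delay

The gap at 35 is the object of "built", inside a relative clause.
The relative pronoun is "which" (word 19); it is bound by the head noun immediately before it.
Its filler is the head noun "archive", at word 18.

18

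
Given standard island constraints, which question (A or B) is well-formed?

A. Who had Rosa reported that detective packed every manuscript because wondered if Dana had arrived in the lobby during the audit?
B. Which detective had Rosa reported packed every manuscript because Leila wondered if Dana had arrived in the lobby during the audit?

In A, the wh-phrase is extracted from inside an adjunct island (introduced by "because"), which blocks movement.
In B, the extraction path crosses only that-complement boundaries, which are transparent.
So B is grammatical.

B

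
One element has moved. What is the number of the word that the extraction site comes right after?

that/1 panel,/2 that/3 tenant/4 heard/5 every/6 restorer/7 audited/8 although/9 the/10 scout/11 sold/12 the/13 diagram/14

The displaced element is "that panel" (word 2).
It is linked across 1 clause boundary (Ø).
It functions as the direct object of "audited", so the gap sits immediately after word 8 ("audited").
Base order: That tenant heard every restorer audited that panel although the scout sold the diagram.

8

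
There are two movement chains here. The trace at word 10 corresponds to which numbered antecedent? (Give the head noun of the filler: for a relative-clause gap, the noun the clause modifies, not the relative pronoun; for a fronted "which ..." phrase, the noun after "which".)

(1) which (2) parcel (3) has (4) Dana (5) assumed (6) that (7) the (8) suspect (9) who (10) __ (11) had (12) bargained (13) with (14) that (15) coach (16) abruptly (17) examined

8

The marked gap is inside the relative clause, the subject of "bargained".
Its filler is the head noun "suspect" (via "who"), at word 8.
(The other dependency links word 2 to a gap after word 17.)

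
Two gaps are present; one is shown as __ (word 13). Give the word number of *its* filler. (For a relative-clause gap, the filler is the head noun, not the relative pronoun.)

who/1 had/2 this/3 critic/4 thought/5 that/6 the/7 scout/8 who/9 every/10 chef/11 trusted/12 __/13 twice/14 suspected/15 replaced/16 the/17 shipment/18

8

The marked gap is inside the relative clause, the direct object of "trusted".
Its filler is the head noun "scout" (via "who"), at word 8.
(The other dependency links word 1 to a gap after word 15.)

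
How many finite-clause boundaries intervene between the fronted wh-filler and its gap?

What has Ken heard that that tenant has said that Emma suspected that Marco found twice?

3

"what" is extracted from the object of "found".
Boundaries crossed, outermost first: [that], [that], [that] — 3 in total.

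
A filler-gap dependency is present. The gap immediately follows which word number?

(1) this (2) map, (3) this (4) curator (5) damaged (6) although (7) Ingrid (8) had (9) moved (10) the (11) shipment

5

The displaced element is "this map" (word 2).
It functions as the direct object of "damaged", so the gap sits immediately after word 5 ("damaged").
Base order: This curator damaged this map although Ingrid had moved the shipment.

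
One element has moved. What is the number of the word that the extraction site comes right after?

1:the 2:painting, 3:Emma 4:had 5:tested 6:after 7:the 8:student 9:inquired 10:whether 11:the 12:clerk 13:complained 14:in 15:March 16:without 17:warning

5

The displaced element is "the painting" (word 2).
It functions as the direct object of "tested", so the gap sits immediately after word 5 ("tested").
Base order: Emma had tested the painting after the student inquired whether the clerk complained in March without warning.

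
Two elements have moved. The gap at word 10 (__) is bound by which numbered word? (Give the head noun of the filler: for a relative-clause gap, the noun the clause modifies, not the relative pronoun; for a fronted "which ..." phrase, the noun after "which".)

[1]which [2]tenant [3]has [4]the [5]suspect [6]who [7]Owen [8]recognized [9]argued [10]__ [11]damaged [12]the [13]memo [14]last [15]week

The marked gap is the subject of "damaged".
Its filler is the fronted wh-phrase "which tenant", at word 2.
(The other dependency links word 5 to a gap after word 8.)

2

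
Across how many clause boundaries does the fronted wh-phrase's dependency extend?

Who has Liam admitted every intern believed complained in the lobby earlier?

"who" is extracted from the subject of "complained".
Boundaries crossed, outermost first: [Ø], [Ø] — 2 in total.

2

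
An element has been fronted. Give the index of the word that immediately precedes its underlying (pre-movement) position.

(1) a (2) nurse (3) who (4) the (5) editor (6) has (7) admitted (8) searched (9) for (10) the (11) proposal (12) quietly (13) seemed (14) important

The displaced element is "a nurse" (word 2).
It is linked across 1 clause boundary (Ø).
It functions as the subject of "searched", so the gap sits immediately after word 7 ("admitted").
Base order: The editor has admitted that a nurse searched for the proposal quietly.

7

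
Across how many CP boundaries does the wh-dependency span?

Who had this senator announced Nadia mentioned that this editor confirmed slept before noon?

3

"who" is extracted from the subject of "slept".
Boundaries crossed, outermost first: [Ø], [that], [Ø] — 3 in total.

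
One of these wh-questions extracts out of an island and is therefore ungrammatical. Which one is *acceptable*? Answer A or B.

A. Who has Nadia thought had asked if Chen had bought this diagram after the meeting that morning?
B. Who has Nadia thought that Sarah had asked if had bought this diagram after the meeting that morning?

A

In B, the wh-phrase is extracted from inside a wh-island (introduced by "if"), which blocks movement.
In A, the extraction path crosses only that-complement boundaries, which are transparent.
So A is grammatical.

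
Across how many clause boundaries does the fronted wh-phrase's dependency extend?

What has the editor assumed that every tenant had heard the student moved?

"what" is extracted from the object of "moved".
Boundaries crossed, outermost first: [that], [Ø] — 2 in total.

2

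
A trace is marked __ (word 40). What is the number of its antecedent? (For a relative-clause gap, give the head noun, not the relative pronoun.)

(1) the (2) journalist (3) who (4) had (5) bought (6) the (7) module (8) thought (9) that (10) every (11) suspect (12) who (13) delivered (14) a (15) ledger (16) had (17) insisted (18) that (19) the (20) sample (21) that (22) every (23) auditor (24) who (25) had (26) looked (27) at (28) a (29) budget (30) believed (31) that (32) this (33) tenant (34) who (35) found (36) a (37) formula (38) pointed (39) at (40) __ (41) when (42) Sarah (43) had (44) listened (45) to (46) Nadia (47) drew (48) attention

20

The gap at 40 is the prepositional object of "pointed", inside a relative clause.
The relative pronoun is "that" (word 21); it is bound by the head noun immediately before it.
Its filler is the head noun "sample", at word 20.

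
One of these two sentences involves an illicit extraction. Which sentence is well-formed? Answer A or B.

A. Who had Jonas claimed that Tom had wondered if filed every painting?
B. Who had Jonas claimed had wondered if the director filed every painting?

B

In A, the wh-phrase is extracted from inside a wh-island (introduced by "if"), which blocks movement.
In B, the extraction path crosses only that-complement boundaries, which are transparent.
So B is grammatical.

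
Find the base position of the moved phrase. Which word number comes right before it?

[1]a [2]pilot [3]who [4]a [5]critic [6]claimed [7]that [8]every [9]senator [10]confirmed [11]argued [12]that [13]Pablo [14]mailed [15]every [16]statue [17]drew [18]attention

10

The displaced element is "a pilot" (word 2).
It is linked across 2 clause boundaries (that → Ø).
It functions as the subject of "argued", so the gap sits immediately after word 10 ("confirmed").
Base order: A critic claimed that every senator confirmed a pilot argued that Pablo mailed every statue.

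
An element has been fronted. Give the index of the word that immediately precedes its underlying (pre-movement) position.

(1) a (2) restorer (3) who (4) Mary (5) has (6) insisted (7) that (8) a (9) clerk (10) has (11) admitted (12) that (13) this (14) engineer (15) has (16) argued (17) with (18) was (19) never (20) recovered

17

The displaced element is "a restorer" (word 2).
It is linked across 2 clause boundaries (that → that).
It functions as the object of the preposition "with" of "argued", so the gap sits immediately after word 17 ("with").
Base order: Mary has insisted that a clerk has admitted that this engineer has argued with a restorer.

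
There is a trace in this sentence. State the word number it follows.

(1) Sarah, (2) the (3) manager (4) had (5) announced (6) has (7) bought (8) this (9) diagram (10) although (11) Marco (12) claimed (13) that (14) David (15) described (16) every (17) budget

The displaced element is "Sarah" (word 1).
It is linked across 1 clause boundary (Ø).
It functions as the subject of "bought", so the gap sits immediately after word 5 ("announced").
Base order: The manager had announced that Sarah has bought this diagram although Marco claimed that David described every budget.

5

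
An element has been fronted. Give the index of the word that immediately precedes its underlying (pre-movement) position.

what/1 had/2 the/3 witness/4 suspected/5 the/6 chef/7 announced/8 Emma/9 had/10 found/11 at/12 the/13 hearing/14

The displaced element is "what" (word 1).
It is linked across 2 clause boundaries (Ø → Ø).
It functions as the direct object of "found", so the gap sits immediately after word 11 ("found").
Base order: The witness had suspected the chef announced Emma had found what at the hearing.

11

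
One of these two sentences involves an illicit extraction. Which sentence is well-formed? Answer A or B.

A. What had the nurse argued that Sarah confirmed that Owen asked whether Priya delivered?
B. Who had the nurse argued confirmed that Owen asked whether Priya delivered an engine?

B

In A, the wh-phrase is extracted from inside a wh-island (introduced by "whether"), which blocks movement.
In B, the extraction path crosses only that-complement boundaries, which are transparent.
So B is grammatical.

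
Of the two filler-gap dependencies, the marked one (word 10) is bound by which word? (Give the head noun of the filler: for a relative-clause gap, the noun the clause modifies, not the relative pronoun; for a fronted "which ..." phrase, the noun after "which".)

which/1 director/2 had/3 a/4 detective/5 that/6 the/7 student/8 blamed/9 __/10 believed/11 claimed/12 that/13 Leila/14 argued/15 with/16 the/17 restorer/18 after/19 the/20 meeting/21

5

The marked gap is inside the relative clause, the direct object of "blamed".
Its filler is the head noun "detective" (via "that"), at word 5.
(The other dependency links word 2 to a gap after word 11.)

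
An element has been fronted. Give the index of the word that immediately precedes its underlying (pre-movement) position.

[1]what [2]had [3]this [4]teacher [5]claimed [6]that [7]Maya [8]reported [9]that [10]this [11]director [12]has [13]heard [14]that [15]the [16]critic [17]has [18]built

The displaced element is "what" (word 1).
It is linked across 3 clause boundaries (that → that → that).
It functions as the direct object of "built", so the gap sits immediately after word 18 ("built").
Base order: This teacher had claimed that Maya reported that this director has heard that the critic has built what.

18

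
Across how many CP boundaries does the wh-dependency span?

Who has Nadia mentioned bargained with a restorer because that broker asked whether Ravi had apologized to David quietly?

"who" is extracted from the subject of "bargained".
Boundaries crossed, outermost first: [Ø] — 1 in total.

1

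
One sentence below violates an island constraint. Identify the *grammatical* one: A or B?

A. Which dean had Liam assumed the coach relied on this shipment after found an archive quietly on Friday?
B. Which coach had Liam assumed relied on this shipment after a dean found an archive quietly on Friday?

In A, the wh-phrase is extracted from inside an adjunct island (introduced by "after"), which blocks movement.
In B, the extraction path crosses only that-complement boundaries, which are transparent.
So B is grammatical.

B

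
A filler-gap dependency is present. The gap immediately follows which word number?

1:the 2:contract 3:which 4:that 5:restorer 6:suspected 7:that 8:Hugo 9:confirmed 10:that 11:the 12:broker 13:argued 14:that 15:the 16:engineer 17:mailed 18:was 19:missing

17

The displaced element is "the contract" (word 2).
It is linked across 3 clause boundaries (that → that → that).
It functions as the direct object of "mailed", so the gap sits immediately after word 17 ("mailed").
Base order: That restorer suspected that Hugo confirmed that the broker argued that the engineer mailed the contract.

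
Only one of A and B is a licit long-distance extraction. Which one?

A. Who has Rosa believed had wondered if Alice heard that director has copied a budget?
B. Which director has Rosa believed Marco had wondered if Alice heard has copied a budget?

In B, the wh-phrase is extracted from inside a wh-island (introduced by "if"), which blocks movement.
In A, the extraction path crosses only that-complement boundaries, which are transparent.
So A is grammatical.

A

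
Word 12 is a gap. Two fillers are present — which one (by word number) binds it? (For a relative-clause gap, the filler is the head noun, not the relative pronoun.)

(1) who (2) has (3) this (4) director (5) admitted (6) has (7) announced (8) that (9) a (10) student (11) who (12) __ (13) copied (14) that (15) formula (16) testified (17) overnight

10

The marked gap is inside the relative clause, the subject of "copied".
Its filler is the head noun "student" (via "who"), at word 10.
(The other dependency links word 1 to a gap after word 5.)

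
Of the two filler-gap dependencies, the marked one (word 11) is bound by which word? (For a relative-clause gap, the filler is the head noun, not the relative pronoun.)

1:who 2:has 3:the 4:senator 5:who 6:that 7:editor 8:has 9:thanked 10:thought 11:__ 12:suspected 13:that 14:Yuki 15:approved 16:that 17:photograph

The marked gap is the subject of "suspected".
Its filler is the fronted wh-phrase "who", at word 1.
(The other dependency links word 4 to a gap after word 9.)

1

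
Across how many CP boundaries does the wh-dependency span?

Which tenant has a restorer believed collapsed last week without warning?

1

"which tenant" is extracted from the subject of "collapsed".
Boundaries crossed, outermost first: [Ø] — 1 in total.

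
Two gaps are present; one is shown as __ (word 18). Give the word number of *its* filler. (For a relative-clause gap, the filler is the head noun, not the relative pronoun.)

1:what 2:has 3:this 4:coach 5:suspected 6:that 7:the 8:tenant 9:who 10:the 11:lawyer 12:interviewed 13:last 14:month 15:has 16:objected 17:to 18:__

The marked gap is the object of the preposition "to" of "objected".
Its filler is the fronted wh-phrase "what", at word 1.
(The other dependency links word 8 to a gap after word 12.)

1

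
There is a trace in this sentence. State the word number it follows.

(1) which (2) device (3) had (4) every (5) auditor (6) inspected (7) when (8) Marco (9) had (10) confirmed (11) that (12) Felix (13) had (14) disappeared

6

The displaced element is "which device" (word 2).
It functions as the direct object of "inspected", so the gap sits immediately after word 6 ("inspected").
Base order: Every auditor had inspected which device when Marco had confirmed that Felix had disappeared.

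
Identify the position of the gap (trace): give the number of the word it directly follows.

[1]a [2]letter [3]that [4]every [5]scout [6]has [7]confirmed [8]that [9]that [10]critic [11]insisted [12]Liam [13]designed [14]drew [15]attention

13

The displaced element is "a letter" (word 2).
It is linked across 2 clause boundaries (that → Ø).
It functions as the direct object of "designed", so the gap sits immediately after word 13 ("designed").
Base order: Every scout has confirmed that that critic insisted Liam designed a letter.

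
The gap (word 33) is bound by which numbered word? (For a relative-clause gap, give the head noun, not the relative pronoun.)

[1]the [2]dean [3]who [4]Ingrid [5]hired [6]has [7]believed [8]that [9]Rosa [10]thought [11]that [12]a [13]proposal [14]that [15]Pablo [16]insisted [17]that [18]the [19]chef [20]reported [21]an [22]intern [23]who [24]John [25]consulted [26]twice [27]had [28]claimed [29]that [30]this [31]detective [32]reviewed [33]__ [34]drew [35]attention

The gap at 33 is the object of "reviewed", inside a relative clause.
The relative pronoun is "that" (word 14); it is bound by the head noun immediately before it.
Its filler is the head noun "proposal", at word 13.

13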